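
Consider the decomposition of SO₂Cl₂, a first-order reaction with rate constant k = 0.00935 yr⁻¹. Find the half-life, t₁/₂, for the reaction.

74.13 yr

Step 1: For a first-order reaction, t₁/₂ = ln(2)/k
Step 2: t₁/₂ = ln(2)/0.00935
Step 3: t₁/₂ = 0.6931/0.00935 = 74.13 yr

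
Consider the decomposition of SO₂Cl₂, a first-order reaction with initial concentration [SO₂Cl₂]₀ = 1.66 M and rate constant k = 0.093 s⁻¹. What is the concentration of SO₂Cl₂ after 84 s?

0.000672 M

Step 1: For a first-order reaction: [SO₂Cl₂] = [SO₂Cl₂]₀ × e^(-kt)
Step 2: [SO₂Cl₂] = 1.66 × e^(-0.093 × 84)
Step 3: [SO₂Cl₂] = 1.66 × e^(-7.812)
Step 4: [SO₂Cl₂] = 1.66 × 0.000404848 = 0.000672 M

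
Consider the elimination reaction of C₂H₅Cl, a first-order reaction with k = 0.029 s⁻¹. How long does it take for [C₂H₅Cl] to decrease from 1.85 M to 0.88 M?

25.62 s

Step 1: For first-order: t = ln([C₂H₅Cl]₀/[C₂H₅Cl])/k
Step 2: t = ln(1.85/0.88)/0.029
Step 3: t = ln(2.102)/0.029
Step 4: t = 0.743/0.029 = 25.62 s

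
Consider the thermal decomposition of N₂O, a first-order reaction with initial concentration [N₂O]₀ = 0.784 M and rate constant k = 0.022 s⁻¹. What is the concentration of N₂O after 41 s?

0.3181 M

Step 1: For a first-order reaction: [N₂O] = [N₂O]₀ × e^(-kt)
Step 2: [N₂O] = 0.784 × e^(-0.022 × 41)
Step 3: [N₂O] = 0.784 × e^(-0.902)
Step 4: [N₂O] = 0.784 × 0.405757 = 0.3181 M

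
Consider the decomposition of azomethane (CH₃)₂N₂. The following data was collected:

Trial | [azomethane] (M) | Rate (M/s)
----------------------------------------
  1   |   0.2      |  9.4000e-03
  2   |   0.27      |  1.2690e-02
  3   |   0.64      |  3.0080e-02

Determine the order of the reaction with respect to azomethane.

first order (1)

Step 1: Compare trials to find order n where rate₂/rate₁ = ([azomethane]₂/[azomethane]₁)^n
Step 2: rate₂/rate₁ = 1.2690e-02/9.4000e-03 = 1.35
Step 3: [azomethane]₂/[azomethane]₁ = 0.27/0.2 = 1.35
Step 4: n = ln(1.35)/ln(1.35) = 1.00 ≈ 1
Step 5: The reaction is first order in azomethane.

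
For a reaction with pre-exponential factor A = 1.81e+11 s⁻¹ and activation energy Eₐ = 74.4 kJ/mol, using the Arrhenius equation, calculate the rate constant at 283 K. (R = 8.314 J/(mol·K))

3.35e-03 s⁻¹

Step 1: Use the Arrhenius equation: k = A × exp(-Eₐ/RT)
Step 2: Convert Eₐ to J/mol: 74.4 kJ/mol = 74400 J/mol
Step 3: Calculate the exponent: -Eₐ/(RT) = -74400/(8.314 × 283) = -31.62106
Step 4: k = 1.81e+11 × exp(-31.62106)
Step 5: k = 1.81e+11 × 1.84990e-14 = 3.3483e-03 s⁻¹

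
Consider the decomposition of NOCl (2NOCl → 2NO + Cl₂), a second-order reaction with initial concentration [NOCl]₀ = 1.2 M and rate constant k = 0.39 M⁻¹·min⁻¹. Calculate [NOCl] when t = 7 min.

0.2806 M

Step 1: For a second-order reaction: 1/[NOCl] = 1/[NOCl]₀ + kt
Step 2: 1/[NOCl] = 1/1.2 + 0.39 × 7
Step 3: 1/[NOCl] = 0.8333 + 2.73 = 3.563
Step 4: [NOCl] = 1/3.563 = 0.2806 M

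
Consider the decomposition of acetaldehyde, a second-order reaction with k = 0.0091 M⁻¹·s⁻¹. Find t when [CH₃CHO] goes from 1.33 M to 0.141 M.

696.7 s

Step 1: For second-order: t = (1/[CH₃CHO] - 1/[CH₃CHO]₀)/k
Step 2: t = (1/0.141 - 1/1.33)/0.0091
Step 3: t = (7.092 - 0.7519)/0.0091
Step 4: t = 6.34/0.0091 = 696.7 s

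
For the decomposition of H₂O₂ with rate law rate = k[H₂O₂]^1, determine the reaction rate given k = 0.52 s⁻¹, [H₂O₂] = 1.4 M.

0.728 M/s

Step 1: Identify the rate law: rate = k[H₂O₂]^1
Step 2: Substitute values: rate = 0.52 × (1.4)^1
Step 3: Calculate: rate = 0.52 × 1.4 = 0.728 M/s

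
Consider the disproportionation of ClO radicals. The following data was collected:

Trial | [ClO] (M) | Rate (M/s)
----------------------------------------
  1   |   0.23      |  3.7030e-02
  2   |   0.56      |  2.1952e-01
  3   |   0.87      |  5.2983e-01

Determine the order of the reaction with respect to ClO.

second order (2)

Step 1: Compare trials to find order n where rate₂/rate₁ = ([ClO]₂/[ClO]₁)^n
Step 2: rate₂/rate₁ = 2.1952e-01/3.7030e-02 = 5.928
Step 3: [ClO]₂/[ClO]₁ = 0.56/0.23 = 2.435
Step 4: n = ln(5.928)/ln(2.435) = 2.00 ≈ 2
Step 5: The reaction is second order in ClO.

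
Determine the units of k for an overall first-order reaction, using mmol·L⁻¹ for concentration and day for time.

day⁻¹

Step 1: For overall order n, rate = k × (concentration)^n.
Step 2: Rate has units mmol·L⁻¹·day⁻¹; concentration term has units (mmol·L⁻¹)^1.
Step 3: k = rate / (concentration)^n, so units of k = (mmol·L⁻¹)^(1-1)·day⁻¹ = day⁻¹.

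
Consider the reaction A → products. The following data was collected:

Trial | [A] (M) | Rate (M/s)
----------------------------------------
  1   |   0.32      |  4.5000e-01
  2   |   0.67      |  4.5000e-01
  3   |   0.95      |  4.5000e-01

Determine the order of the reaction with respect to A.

zeroth order (0)

Step 1: Compare trials - when concentration changes, rate stays constant.
Step 2: rate₂/rate₁ = 4.5000e-01/4.5000e-01 = 1
Step 3: [A]₂/[A]₁ = 0.67/0.32 = 2.094
Step 4: Since rate ratio ≈ (conc ratio)^0, the reaction is zeroth order.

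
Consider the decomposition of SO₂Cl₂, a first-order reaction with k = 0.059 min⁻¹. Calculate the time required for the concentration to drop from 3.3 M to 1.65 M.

11.75 min

Step 1: For first-order: t = ln([SO₂Cl₂]₀/[SO₂Cl₂])/k
Step 2: t = ln(3.3/1.65)/0.059
Step 3: t = ln(2)/0.059
Step 4: t = 0.6931/0.059 = 11.75 min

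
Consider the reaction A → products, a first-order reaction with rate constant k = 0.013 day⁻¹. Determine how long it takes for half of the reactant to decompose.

53.32 day

Step 1: For a first-order reaction, t₁/₂ = ln(2)/k
Step 2: t₁/₂ = ln(2)/0.013
Step 3: t₁/₂ = 0.6931/0.013 = 53.32 day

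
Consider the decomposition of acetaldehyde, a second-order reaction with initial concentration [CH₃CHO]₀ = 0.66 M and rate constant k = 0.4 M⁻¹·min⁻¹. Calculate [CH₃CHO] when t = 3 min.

0.3683 M

Step 1: For a second-order reaction: 1/[CH₃CHO] = 1/[CH₃CHO]₀ + kt
Step 2: 1/[CH₃CHO] = 1/0.66 + 0.4 × 3
Step 3: 1/[CH₃CHO] = 1.515 + 1.2 = 2.715
Step 4: [CH₃CHO] = 1/2.715 = 0.3683 M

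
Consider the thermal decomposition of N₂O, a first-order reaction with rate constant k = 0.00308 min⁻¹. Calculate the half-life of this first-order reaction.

225 min

Step 1: For a first-order reaction, t₁/₂ = ln(2)/k
Step 2: t₁/₂ = ln(2)/0.00308
Step 3: t₁/₂ = 0.6931/0.00308 = 225 min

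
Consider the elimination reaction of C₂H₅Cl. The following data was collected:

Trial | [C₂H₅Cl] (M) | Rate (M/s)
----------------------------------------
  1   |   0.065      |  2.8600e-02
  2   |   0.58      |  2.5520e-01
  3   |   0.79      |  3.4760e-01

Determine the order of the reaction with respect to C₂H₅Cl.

first order (1)

Step 1: Compare trials to find order n where rate₂/rate₁ = ([C₂H₅Cl]₂/[C₂H₅Cl]₁)^n
Step 2: rate₂/rate₁ = 2.5520e-01/2.8600e-02 = 8.923
Step 3: [C₂H₅Cl]₂/[C₂H₅Cl]₁ = 0.58/0.065 = 8.923
Step 4: n = ln(8.923)/ln(8.923) = 1.00 ≈ 1
Step 5: The reaction is first order in C₂H₅Cl.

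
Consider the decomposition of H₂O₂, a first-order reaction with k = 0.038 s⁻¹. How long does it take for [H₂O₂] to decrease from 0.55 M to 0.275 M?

18.24 s

Step 1: For first-order: t = ln([H₂O₂]₀/[H₂O₂])/k
Step 2: t = ln(0.55/0.275)/0.038
Step 3: t = ln(2)/0.038
Step 4: t = 0.6931/0.038 = 18.24 s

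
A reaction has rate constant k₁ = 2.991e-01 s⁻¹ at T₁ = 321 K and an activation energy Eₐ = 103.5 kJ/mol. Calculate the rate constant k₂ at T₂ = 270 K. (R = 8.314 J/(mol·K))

1.970e-04 s⁻¹

Step 1: Use the two-temperature Arrhenius form: ln(k₂/k₁) = -Eₐ/R × (1/T₂ - 1/T₁)
Step 2: Convert Eₐ to J/mol: 103.5 kJ/mol = 103500 J/mol
Step 3: 1/T₂ - 1/T₁ = 1/270 - 1/321 = 5.884389e-04 K⁻¹
Step 4: ln(k₂/k₁) = -103500/8.314 × 5.884389e-04 = -7.32541
Step 5: k₂ = k₁ × exp(-7.32541) = 2.991e-01 × 6.58590e-04 = 1.970e-04 s⁻¹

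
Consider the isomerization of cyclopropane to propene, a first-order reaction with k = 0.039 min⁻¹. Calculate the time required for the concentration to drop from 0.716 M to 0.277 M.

24.35 min

Step 1: For first-order: t = ln([cyclopropane]₀/[cyclopropane])/k
Step 2: t = ln(0.716/0.277)/0.039
Step 3: t = ln(2.585)/0.039
Step 4: t = 0.9497/0.039 = 24.35 min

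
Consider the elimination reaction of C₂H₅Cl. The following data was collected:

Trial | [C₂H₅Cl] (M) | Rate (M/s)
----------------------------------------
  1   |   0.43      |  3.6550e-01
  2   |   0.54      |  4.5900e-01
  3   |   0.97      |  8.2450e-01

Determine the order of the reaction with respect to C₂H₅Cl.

first order (1)

Step 1: Compare trials to find order n where rate₂/rate₁ = ([C₂H₅Cl]₂/[C₂H₅Cl]₁)^n
Step 2: rate₂/rate₁ = 4.5900e-01/3.6550e-01 = 1.256
Step 3: [C₂H₅Cl]₂/[C₂H₅Cl]₁ = 0.54/0.43 = 1.256
Step 4: n = ln(1.256)/ln(1.256) = 1.00 ≈ 1
Step 5: The reaction is first order in C₂H₅Cl.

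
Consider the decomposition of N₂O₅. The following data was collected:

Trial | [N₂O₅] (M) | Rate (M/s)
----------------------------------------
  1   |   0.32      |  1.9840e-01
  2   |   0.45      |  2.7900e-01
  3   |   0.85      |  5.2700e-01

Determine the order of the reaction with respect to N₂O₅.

first order (1)

Step 1: Compare trials to find order n where rate₂/rate₁ = ([N₂O₅]₂/[N₂O₅]₁)^n
Step 2: rate₂/rate₁ = 2.7900e-01/1.9840e-01 = 1.406
Step 3: [N₂O₅]₂/[N₂O₅]₁ = 0.45/0.32 = 1.406
Step 4: n = ln(1.406)/ln(1.406) = 1.00 ≈ 1
Step 5: The reaction is first order in N₂O₅.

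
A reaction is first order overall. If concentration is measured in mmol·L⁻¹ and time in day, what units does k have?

day⁻¹

Step 1: For overall order n, rate = k × (concentration)^n.
Step 2: Rate has units mmol·L⁻¹·day⁻¹; concentration term has units (mmol·L⁻¹)^1.
Step 3: k = rate / (concentration)^n, so units of k = (mmol·L⁻¹)^(1-1)·day⁻¹ = day⁻¹.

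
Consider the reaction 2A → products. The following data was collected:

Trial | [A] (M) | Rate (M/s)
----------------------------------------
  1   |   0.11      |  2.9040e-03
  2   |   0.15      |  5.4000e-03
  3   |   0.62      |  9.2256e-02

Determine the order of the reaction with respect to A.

second order (2)

Step 1: Compare trials to find order n where rate₂/rate₁ = ([A]₂/[A]₁)^n
Step 2: rate₂/rate₁ = 5.4000e-03/2.9040e-03 = 1.86
Step 3: [A]₂/[A]₁ = 0.15/0.11 = 1.364
Step 4: n = ln(1.86)/ln(1.364) = 2.00 ≈ 2
Step 5: The reaction is second order in A.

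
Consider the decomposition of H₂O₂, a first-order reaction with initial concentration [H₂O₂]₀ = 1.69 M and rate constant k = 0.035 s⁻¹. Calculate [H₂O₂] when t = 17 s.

0.9321 M

Step 1: For a first-order reaction: [H₂O₂] = [H₂O₂]₀ × e^(-kt)
Step 2: [H₂O₂] = 1.69 × e^(-0.035 × 17)
Step 3: [H₂O₂] = 1.69 × e^(-0.595)
Step 4: [H₂O₂] = 1.69 × 0.551563 = 0.9321 M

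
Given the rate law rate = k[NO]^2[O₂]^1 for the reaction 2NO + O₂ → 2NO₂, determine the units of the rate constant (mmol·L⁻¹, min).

(mmol·L⁻¹)⁻²·min⁻¹

Step 1: Overall order = 2 + 1 = 3.
Step 2: rate has units mmol·L⁻¹·min⁻¹; [NO]^2[O₂]^1 has units (mmol·L⁻¹)^3.
Step 3: k = rate/([NO]^2[O₂]^1), so units of k = (mmol·L⁻¹)^(1-3)·min⁻¹ = (mmol·L⁻¹)⁻²·min⁻¹.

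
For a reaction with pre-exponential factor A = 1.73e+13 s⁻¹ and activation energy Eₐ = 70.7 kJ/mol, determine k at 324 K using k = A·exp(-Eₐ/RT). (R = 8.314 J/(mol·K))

6.91e+01 s⁻¹

Step 1: Use the Arrhenius equation: k = A × exp(-Eₐ/RT)
Step 2: Convert Eₐ to J/mol: 70.7 kJ/mol = 70700 J/mol
Step 3: Calculate the exponent: -Eₐ/(RT) = -70700/(8.314 × 324) = -26.24608
Step 4: k = 1.73e+13 × exp(-26.24608)
Step 5: k = 1.73e+13 × 3.99459e-12 = 6.9106e+01 s⁻¹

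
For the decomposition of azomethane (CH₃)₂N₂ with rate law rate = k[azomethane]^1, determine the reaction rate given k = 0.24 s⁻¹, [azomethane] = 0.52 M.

0.1248 M/s

Step 1: Identify the rate law: rate = k[azomethane]^1
Step 2: Substitute values: rate = 0.24 × (0.52)^1
Step 3: Calculate: rate = 0.24 × 0.52 = 0.1248 M/s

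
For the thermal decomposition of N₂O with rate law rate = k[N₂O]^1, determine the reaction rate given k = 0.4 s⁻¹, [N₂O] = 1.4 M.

0.56 M/s

Step 1: Identify the rate law: rate = k[N₂O]^1
Step 2: Substitute values: rate = 0.4 × (1.4)^1
Step 3: Calculate: rate = 0.4 × 1.4 = 0.56 M/s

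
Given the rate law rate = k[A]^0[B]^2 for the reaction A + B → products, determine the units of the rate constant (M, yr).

M⁻¹·yr⁻¹

Step 1: Overall order = 0 + 2 = 2.
Step 2: rate has units M·yr⁻¹; [A]^0[B]^2 has units M^2.
Step 3: k = rate/([A]^0[B]^2), so units of k = M^(1-2)·yr⁻¹ = M⁻¹·yr⁻¹.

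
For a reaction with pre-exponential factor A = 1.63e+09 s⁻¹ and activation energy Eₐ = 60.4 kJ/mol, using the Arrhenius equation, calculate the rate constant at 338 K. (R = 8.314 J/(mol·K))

7.54e-01 s⁻¹

Step 1: Use the Arrhenius equation: k = A × exp(-Eₐ/RT)
Step 2: Convert Eₐ to J/mol: 60.4 kJ/mol = 60400 J/mol
Step 3: Calculate the exponent: -Eₐ/(RT) = -60400/(8.314 × 338) = -21.49365
Step 4: k = 1.63e+09 × exp(-21.49365)
Step 5: k = 1.63e+09 × 4.62835e-10 = 7.5442e-01 s⁻¹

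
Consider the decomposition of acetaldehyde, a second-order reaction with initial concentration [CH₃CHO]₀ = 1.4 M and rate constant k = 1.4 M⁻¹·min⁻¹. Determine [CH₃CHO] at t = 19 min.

0.03661 M

Step 1: For a second-order reaction: 1/[CH₃CHO] = 1/[CH₃CHO]₀ + kt
Step 2: 1/[CH₃CHO] = 1/1.4 + 1.4 × 19
Step 3: 1/[CH₃CHO] = 0.7143 + 26.6 = 27.31
Step 4: [CH₃CHO] = 1/27.31 = 0.03661 M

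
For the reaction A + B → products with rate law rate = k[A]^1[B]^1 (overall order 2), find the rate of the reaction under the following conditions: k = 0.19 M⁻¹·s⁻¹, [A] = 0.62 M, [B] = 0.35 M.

0.04123 M/s

Step 1: The rate law is rate = k[A]^1[B]^1, overall order = 1+1 = 2
Step 2: Substitute values: rate = 0.19 × (0.62)^1 × (0.35)^1
Step 3: rate = 0.19 × 0.62 × 0.35 = 0.04123 M/s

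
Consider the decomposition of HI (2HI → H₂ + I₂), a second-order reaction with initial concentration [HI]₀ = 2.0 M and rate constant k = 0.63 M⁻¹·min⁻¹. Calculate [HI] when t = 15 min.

0.1005 M

Step 1: For a second-order reaction: 1/[HI] = 1/[HI]₀ + kt
Step 2: 1/[HI] = 1/2.0 + 0.63 × 15
Step 3: 1/[HI] = 0.5 + 9.45 = 9.95
Step 4: [HI] = 1/9.95 = 0.1005 M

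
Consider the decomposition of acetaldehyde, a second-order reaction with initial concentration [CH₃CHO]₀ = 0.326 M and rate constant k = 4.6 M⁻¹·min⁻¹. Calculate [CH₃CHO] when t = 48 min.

0.004467 M

Step 1: For a second-order reaction: 1/[CH₃CHO] = 1/[CH₃CHO]₀ + kt
Step 2: 1/[CH₃CHO] = 1/0.326 + 4.6 × 48
Step 3: 1/[CH₃CHO] = 3.067 + 220.8 = 223.9
Step 4: [CH₃CHO] = 1/223.9 = 0.004467 M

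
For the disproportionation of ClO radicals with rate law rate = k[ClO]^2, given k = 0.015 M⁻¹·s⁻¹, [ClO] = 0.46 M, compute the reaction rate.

0.003174 M/s

Step 1: Identify the rate law: rate = k[ClO]^2
Step 2: Substitute values: rate = 0.015 × (0.46)^2
Step 3: Calculate: rate = 0.015 × 0.2116 = 0.003174 M/s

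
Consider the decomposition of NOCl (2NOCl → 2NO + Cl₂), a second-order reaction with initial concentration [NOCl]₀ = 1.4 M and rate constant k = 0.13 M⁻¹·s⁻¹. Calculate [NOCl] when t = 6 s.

0.6692 M

Step 1: For a second-order reaction: 1/[NOCl] = 1/[NOCl]₀ + kt
Step 2: 1/[NOCl] = 1/1.4 + 0.13 × 6
Step 3: 1/[NOCl] = 0.7143 + 0.78 = 1.494
Step 4: [NOCl] = 1/1.494 = 0.6692 M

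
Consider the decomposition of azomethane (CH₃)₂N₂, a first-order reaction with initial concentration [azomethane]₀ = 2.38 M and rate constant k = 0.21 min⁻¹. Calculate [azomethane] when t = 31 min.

0.003543 M

Step 1: For a first-order reaction: [azomethane] = [azomethane]₀ × e^(-kt)
Step 2: [azomethane] = 2.38 × e^(-0.21 × 31)
Step 3: [azomethane] = 2.38 × e^(-6.51)
Step 4: [azomethane] = 2.38 × 0.00148848 = 0.003543 M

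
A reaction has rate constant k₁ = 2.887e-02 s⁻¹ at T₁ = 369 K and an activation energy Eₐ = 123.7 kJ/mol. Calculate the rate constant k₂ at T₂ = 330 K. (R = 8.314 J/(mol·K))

2.460e-04 s⁻¹

Step 1: Use the two-temperature Arrhenius form: ln(k₂/k₁) = -Eₐ/R × (1/T₂ - 1/T₁)
Step 2: Convert Eₐ to J/mol: 123.7 kJ/mol = 123700 J/mol
Step 3: 1/T₂ - 1/T₁ = 1/330 - 1/369 = 3.202759e-04 K⁻¹
Step 4: ln(k₂/k₁) = -123700/8.314 × 3.202759e-04 = -4.76523
Step 5: k₂ = k₁ × exp(-4.76523) = 2.887e-02 × 8.52093e-03 = 2.460e-04 s⁻¹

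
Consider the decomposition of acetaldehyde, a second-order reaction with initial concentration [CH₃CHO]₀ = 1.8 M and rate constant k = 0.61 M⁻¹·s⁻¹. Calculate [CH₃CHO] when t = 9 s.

0.1654 M

Step 1: For a second-order reaction: 1/[CH₃CHO] = 1/[CH₃CHO]₀ + kt
Step 2: 1/[CH₃CHO] = 1/1.8 + 0.61 × 9
Step 3: 1/[CH₃CHO] = 0.5556 + 5.49 = 6.046
Step 4: [CH₃CHO] = 1/6.046 = 0.1654 M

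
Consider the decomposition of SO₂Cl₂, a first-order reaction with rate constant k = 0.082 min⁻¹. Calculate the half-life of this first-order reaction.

8.453 min

Step 1: For a first-order reaction, t₁/₂ = ln(2)/k
Step 2: t₁/₂ = ln(2)/0.082
Step 3: t₁/₂ = 0.6931/0.082 = 8.453 min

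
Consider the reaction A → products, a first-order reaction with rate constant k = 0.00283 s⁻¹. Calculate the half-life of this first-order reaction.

244.9 s

Step 1: For a first-order reaction, t₁/₂ = ln(2)/k
Step 2: t₁/₂ = ln(2)/0.00283
Step 3: t₁/₂ = 0.6931/0.00283 = 244.9 s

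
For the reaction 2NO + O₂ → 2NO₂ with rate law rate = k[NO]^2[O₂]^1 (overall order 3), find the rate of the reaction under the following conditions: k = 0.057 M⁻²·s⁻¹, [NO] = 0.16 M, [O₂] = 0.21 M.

0.0003064 M/s

Step 1: The rate law is rate = k[NO]^2[O₂]^1, overall order = 2+1 = 3
Step 2: Substitute values: rate = 0.057 × (0.16)^2 × (0.21)^1
Step 3: rate = 0.057 × 0.0256 × 0.21 = 0.000306432 M/s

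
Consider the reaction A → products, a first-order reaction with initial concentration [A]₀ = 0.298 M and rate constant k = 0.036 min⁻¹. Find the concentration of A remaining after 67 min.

0.02671 M

Step 1: For a first-order reaction: [A] = [A]₀ × e^(-kt)
Step 2: [A] = 0.298 × e^(-0.036 × 67)
Step 3: [A] = 0.298 × e^(-2.412)
Step 4: [A] = 0.298 × 0.0896358 = 0.02671 M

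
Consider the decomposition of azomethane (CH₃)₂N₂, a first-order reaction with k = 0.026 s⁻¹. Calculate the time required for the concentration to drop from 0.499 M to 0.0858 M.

67.71 s

Step 1: For first-order: t = ln([azomethane]₀/[azomethane])/k
Step 2: t = ln(0.499/0.0858)/0.026
Step 3: t = ln(5.816)/0.026
Step 4: t = 1.761/0.026 = 67.71 s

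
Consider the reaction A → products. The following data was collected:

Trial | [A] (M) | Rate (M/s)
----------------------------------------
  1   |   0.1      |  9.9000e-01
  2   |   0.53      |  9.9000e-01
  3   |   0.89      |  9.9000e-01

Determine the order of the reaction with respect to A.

zeroth order (0)

Step 1: Compare trials - when concentration changes, rate stays constant.
Step 2: rate₂/rate₁ = 9.9000e-01/9.9000e-01 = 1
Step 3: [A]₂/[A]₁ = 0.53/0.1 = 5.3
Step 4: Since rate ratio ≈ (conc ratio)^0, the reaction is zeroth order.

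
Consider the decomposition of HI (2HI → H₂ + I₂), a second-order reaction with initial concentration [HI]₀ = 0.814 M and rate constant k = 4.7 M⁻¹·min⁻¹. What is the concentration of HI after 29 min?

0.007271 M

Step 1: For a second-order reaction: 1/[HI] = 1/[HI]₀ + kt
Step 2: 1/[HI] = 1/0.814 + 4.7 × 29
Step 3: 1/[HI] = 1.229 + 136.3 = 137.5
Step 4: [HI] = 1/137.5 = 0.007271 M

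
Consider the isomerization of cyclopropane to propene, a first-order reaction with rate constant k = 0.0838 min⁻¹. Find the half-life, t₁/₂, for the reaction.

8.271 min

Step 1: For a first-order reaction, t₁/₂ = ln(2)/k
Step 2: t₁/₂ = ln(2)/0.0838
Step 3: t₁/₂ = 0.6931/0.0838 = 8.271 min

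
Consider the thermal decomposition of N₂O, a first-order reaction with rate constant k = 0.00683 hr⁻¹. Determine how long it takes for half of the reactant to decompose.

101.5 hr

Step 1: For a first-order reaction, t₁/₂ = ln(2)/k
Step 2: t₁/₂ = ln(2)/0.00683
Step 3: t₁/₂ = 0.6931/0.00683 = 101.5 hr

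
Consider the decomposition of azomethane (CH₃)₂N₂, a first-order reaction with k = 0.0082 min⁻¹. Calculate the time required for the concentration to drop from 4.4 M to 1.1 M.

169.1 min

Step 1: For first-order: t = ln([azomethane]₀/[azomethane])/k
Step 2: t = ln(4.4/1.1)/0.0082
Step 3: t = ln(4)/0.0082
Step 4: t = 1.386/0.0082 = 169.1 min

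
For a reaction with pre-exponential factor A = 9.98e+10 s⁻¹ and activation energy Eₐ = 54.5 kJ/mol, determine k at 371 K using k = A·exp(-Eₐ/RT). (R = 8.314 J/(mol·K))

2.12e+03 s⁻¹

Step 1: Use the Arrhenius equation: k = A × exp(-Eₐ/RT)
Step 2: Convert Eₐ to J/mol: 54.5 kJ/mol = 54500 J/mol
Step 3: Calculate the exponent: -Eₐ/(RT) = -54500/(8.314 × 371) = -17.66902
Step 4: k = 9.98e+10 × exp(-17.66902)
Step 5: k = 9.98e+10 × 2.12052e-08 = 2.1163e+03 s⁻¹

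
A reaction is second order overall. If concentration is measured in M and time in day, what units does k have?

M⁻¹·day⁻¹

Step 1: For overall order n, rate = k × (concentration)^n.
Step 2: Rate has units M·day⁻¹; concentration term has units M^2.
Step 3: k = rate / (concentration)^n, so units of k = M^(1-2)·day⁻¹ = M⁻¹·day⁻¹.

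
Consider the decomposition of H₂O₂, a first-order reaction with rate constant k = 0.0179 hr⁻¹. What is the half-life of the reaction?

38.72 hr

Step 1: For a first-order reaction, t₁/₂ = ln(2)/k
Step 2: t₁/₂ = ln(2)/0.0179
Step 3: t₁/₂ = 0.6931/0.0179 = 38.72 hr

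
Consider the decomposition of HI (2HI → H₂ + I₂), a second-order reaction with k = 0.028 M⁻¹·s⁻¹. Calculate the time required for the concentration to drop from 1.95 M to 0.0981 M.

345.7 s

Step 1: For second-order: t = (1/[HI] - 1/[HI]₀)/k
Step 2: t = (1/0.0981 - 1/1.95)/0.028
Step 3: t = (10.19 - 0.5128)/0.028
Step 4: t = 9.681/0.028 = 345.7 s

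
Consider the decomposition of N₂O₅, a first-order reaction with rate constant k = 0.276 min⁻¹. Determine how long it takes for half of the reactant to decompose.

2.511 min

Step 1: For a first-order reaction, t₁/₂ = ln(2)/k
Step 2: t₁/₂ = ln(2)/0.276
Step 3: t₁/₂ = 0.6931/0.276 = 2.511 min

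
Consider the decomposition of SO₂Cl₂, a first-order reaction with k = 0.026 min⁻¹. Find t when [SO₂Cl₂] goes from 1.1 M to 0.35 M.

44.04 min

Step 1: For first-order: t = ln([SO₂Cl₂]₀/[SO₂Cl₂])/k
Step 2: t = ln(1.1/0.35)/0.026
Step 3: t = ln(3.143)/0.026
Step 4: t = 1.145/0.026 = 44.04 min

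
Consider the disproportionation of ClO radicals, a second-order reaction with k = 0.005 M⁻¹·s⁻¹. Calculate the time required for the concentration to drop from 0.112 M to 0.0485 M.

2338 s

Step 1: For second-order: t = (1/[ClO] - 1/[ClO]₀)/k
Step 2: t = (1/0.0485 - 1/0.112)/0.005
Step 3: t = (20.62 - 8.929)/0.005
Step 4: t = 11.69/0.005 = 2338 s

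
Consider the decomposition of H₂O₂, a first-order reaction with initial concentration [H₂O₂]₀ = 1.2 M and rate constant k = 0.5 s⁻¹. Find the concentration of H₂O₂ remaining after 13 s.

0.001804 M

Step 1: For a first-order reaction: [H₂O₂] = [H₂O₂]₀ × e^(-kt)
Step 2: [H₂O₂] = 1.2 × e^(-0.5 × 13)
Step 3: [H₂O₂] = 1.2 × e^(-6.5)
Step 4: [H₂O₂] = 1.2 × 0.00150344 = 0.001804 M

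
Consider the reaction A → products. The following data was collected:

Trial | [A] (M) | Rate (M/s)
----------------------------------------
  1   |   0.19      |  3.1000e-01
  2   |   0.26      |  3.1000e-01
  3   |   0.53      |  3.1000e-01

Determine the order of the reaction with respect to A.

zeroth order (0)

Step 1: Compare trials - when concentration changes, rate stays constant.
Step 2: rate₂/rate₁ = 3.1000e-01/3.1000e-01 = 1
Step 3: [A]₂/[A]₁ = 0.26/0.19 = 1.368
Step 4: Since rate ratio ≈ (conc ratio)^0, the reaction is zeroth order.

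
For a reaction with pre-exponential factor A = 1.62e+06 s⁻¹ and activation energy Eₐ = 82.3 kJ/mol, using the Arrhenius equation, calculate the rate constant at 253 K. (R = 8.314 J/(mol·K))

1.65e-11 s⁻¹

Step 1: Use the Arrhenius equation: k = A × exp(-Eₐ/RT)
Step 2: Convert Eₐ to J/mol: 82.3 kJ/mol = 82300 J/mol
Step 3: Calculate the exponent: -Eₐ/(RT) = -82300/(8.314 × 253) = -39.12635
Step 4: k = 1.62e+06 × exp(-39.12635)
Step 5: k = 1.62e+06 × 1.01775e-17 = 1.6488e-11 s⁻¹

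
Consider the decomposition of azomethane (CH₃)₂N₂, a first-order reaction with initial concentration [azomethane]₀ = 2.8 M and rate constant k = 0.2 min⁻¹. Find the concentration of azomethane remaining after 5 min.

1.03 M

Step 1: For a first-order reaction: [azomethane] = [azomethane]₀ × e^(-kt)
Step 2: [azomethane] = 2.8 × e^(-0.2 × 5)
Step 3: [azomethane] = 2.8 × e^(-1)
Step 4: [azomethane] = 2.8 × 0.367879 = 1.03 M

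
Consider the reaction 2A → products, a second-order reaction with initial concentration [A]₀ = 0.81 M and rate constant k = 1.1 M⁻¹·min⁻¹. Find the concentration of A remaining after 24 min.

0.03619 M

Step 1: For a second-order reaction: 1/[A] = 1/[A]₀ + kt
Step 2: 1/[A] = 1/0.81 + 1.1 × 24
Step 3: 1/[A] = 1.235 + 26.4 = 27.63
Step 4: [A] = 1/27.63 = 0.03619 M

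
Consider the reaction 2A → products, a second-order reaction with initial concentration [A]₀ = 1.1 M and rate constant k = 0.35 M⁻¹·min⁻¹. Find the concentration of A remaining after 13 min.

0.1832 M

Step 1: For a second-order reaction: 1/[A] = 1/[A]₀ + kt
Step 2: 1/[A] = 1/1.1 + 0.35 × 13
Step 3: 1/[A] = 0.9091 + 4.55 = 5.459
Step 4: [A] = 1/5.459 = 0.1832 M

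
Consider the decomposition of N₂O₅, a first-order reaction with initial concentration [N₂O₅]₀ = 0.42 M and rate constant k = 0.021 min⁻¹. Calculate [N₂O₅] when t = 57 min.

0.1269 M

Step 1: For a first-order reaction: [N₂O₅] = [N₂O₅]₀ × e^(-kt)
Step 2: [N₂O₅] = 0.42 × e^(-0.021 × 57)
Step 3: [N₂O₅] = 0.42 × e^(-1.197)
Step 4: [N₂O₅] = 0.42 × 0.302099 = 0.1269 M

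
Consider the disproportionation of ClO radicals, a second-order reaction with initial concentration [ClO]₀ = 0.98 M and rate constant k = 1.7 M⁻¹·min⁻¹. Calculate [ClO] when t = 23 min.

0.02492 M

Step 1: For a second-order reaction: 1/[ClO] = 1/[ClO]₀ + kt
Step 2: 1/[ClO] = 1/0.98 + 1.7 × 23
Step 3: 1/[ClO] = 1.02 + 39.1 = 40.12
Step 4: [ClO] = 1/40.12 = 0.02492 M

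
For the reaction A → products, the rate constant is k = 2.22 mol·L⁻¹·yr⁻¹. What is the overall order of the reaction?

zeroth order (0)

Step 1: The units of k for an nth-order reaction are (concentration)^(1-n)·(time)⁻¹.
Step 2: Here k has units mol·L⁻¹·yr⁻¹, so the concentration exponent is 1.
Step 3: 1 - n = 1 ⇒ n = 0. The reaction is zeroth order.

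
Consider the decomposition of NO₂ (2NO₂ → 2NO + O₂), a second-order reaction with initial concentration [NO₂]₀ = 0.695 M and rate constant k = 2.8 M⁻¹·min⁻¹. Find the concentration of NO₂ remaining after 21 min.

0.0166 M

Step 1: For a second-order reaction: 1/[NO₂] = 1/[NO₂]₀ + kt
Step 2: 1/[NO₂] = 1/0.695 + 2.8 × 21
Step 3: 1/[NO₂] = 1.439 + 58.8 = 60.24
Step 4: [NO₂] = 1/60.24 = 0.0166 M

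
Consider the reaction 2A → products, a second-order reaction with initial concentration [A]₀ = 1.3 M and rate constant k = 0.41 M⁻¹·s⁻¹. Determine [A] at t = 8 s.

0.247 M

Step 1: For a second-order reaction: 1/[A] = 1/[A]₀ + kt
Step 2: 1/[A] = 1/1.3 + 0.41 × 8
Step 3: 1/[A] = 0.7692 + 3.28 = 4.049
Step 4: [A] = 1/4.049 = 0.247 M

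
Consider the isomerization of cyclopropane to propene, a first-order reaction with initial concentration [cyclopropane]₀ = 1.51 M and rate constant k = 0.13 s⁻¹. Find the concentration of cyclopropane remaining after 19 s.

0.1277 M

Step 1: For a first-order reaction: [cyclopropane] = [cyclopropane]₀ × e^(-kt)
Step 2: [cyclopropane] = 1.51 × e^(-0.13 × 19)
Step 3: [cyclopropane] = 1.51 × e^(-2.47)
Step 4: [cyclopropane] = 1.51 × 0.0845849 = 0.1277 M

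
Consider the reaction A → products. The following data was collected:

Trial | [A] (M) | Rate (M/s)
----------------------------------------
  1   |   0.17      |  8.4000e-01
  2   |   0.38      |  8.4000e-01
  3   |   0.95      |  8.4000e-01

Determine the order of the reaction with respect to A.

zeroth order (0)

Step 1: Compare trials - when concentration changes, rate stays constant.
Step 2: rate₂/rate₁ = 8.4000e-01/8.4000e-01 = 1
Step 3: [A]₂/[A]₁ = 0.38/0.17 = 2.235
Step 4: Since rate ratio ≈ (conc ratio)^0, the reaction is zeroth order.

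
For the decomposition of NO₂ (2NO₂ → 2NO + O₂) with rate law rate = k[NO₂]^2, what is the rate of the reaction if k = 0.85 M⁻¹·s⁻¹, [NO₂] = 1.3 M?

1.437 M/s

Step 1: Identify the rate law: rate = k[NO₂]^2
Step 2: Substitute values: rate = 0.85 × (1.3)^2
Step 3: Calculate: rate = 0.85 × 1.69 = 1.4365 M/s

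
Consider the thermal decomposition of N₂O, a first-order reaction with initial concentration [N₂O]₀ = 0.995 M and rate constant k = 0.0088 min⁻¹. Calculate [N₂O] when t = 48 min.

0.6522 M

Step 1: For a first-order reaction: [N₂O] = [N₂O]₀ × e^(-kt)
Step 2: [N₂O] = 0.995 × e^(-0.0088 × 48)
Step 3: [N₂O] = 0.995 × e^(-0.4224)
Step 4: [N₂O] = 0.995 × 0.655472 = 0.6522 M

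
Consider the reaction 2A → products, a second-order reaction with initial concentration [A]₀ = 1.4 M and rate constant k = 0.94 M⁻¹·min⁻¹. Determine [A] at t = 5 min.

0.1847 M

Step 1: For a second-order reaction: 1/[A] = 1/[A]₀ + kt
Step 2: 1/[A] = 1/1.4 + 0.94 × 5
Step 3: 1/[A] = 0.7143 + 4.7 = 5.414
Step 4: [A] = 1/5.414 = 0.1847 M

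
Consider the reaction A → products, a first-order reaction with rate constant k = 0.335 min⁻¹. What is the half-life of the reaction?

2.069 min

Step 1: For a first-order reaction, t₁/₂ = ln(2)/k
Step 2: t₁/₂ = ln(2)/0.335
Step 3: t₁/₂ = 0.6931/0.335 = 2.069 min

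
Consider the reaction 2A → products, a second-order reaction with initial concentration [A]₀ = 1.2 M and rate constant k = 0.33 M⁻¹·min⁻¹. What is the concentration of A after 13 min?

0.1952 M

Step 1: For a second-order reaction: 1/[A] = 1/[A]₀ + kt
Step 2: 1/[A] = 1/1.2 + 0.33 × 13
Step 3: 1/[A] = 0.8333 + 4.29 = 5.123
Step 4: [A] = 1/5.123 = 0.1952 M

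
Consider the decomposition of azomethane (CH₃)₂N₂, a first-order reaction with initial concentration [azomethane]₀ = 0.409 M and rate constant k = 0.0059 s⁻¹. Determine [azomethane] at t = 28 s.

0.3467 M

Step 1: For a first-order reaction: [azomethane] = [azomethane]₀ × e^(-kt)
Step 2: [azomethane] = 0.409 × e^(-0.0059 × 28)
Step 3: [azomethane] = 0.409 × e^(-0.1652)
Step 4: [azomethane] = 0.409 × 0.847724 = 0.3467 M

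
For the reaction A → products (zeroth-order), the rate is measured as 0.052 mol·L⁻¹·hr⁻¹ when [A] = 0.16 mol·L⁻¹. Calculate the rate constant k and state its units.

0.052 mol·L⁻¹·hr⁻¹

Step 1: For a zeroth-order reaction, rate = k (independent of concentration).
Step 2: k = rate = 0.052 mol·L⁻¹·hr⁻¹.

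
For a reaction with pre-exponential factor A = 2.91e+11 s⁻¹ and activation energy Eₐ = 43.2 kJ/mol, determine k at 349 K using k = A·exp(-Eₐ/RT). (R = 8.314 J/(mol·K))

9.95e+04 s⁻¹

Step 1: Use the Arrhenius equation: k = A × exp(-Eₐ/RT)
Step 2: Convert Eₐ to J/mol: 43.2 kJ/mol = 43200 J/mol
Step 3: Calculate the exponent: -Eₐ/(RT) = -43200/(8.314 × 349) = -14.88841
Step 4: k = 2.91e+11 × exp(-14.88841)
Step 5: k = 2.91e+11 × 3.42015e-07 = 9.9526e+04 s⁻¹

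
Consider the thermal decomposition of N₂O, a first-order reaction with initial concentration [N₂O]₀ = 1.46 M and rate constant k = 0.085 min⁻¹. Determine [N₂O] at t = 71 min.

0.003495 M

Step 1: For a first-order reaction: [N₂O] = [N₂O]₀ × e^(-kt)
Step 2: [N₂O] = 1.46 × e^(-0.085 × 71)
Step 3: [N₂O] = 1.46 × e^(-6.035)
Step 4: [N₂O] = 1.46 × 0.0023935 = 0.003495 M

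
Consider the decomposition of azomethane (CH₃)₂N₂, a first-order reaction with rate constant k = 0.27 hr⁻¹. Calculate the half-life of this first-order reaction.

2.567 hr

Step 1: For a first-order reaction, t₁/₂ = ln(2)/k
Step 2: t₁/₂ = ln(2)/0.27
Step 3: t₁/₂ = 0.6931/0.27 = 2.567 hr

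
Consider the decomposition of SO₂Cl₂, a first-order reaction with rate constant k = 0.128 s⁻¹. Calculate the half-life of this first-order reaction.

5.415 s

Step 1: For a first-order reaction, t₁/₂ = ln(2)/k
Step 2: t₁/₂ = ln(2)/0.128
Step 3: t₁/₂ = 0.6931/0.128 = 5.415 s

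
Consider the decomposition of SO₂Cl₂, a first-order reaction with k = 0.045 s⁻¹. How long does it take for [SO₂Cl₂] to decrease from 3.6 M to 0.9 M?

30.81 s

Step 1: For first-order: t = ln([SO₂Cl₂]₀/[SO₂Cl₂])/k
Step 2: t = ln(3.6/0.9)/0.045
Step 3: t = ln(4)/0.045
Step 4: t = 1.386/0.045 = 30.81 s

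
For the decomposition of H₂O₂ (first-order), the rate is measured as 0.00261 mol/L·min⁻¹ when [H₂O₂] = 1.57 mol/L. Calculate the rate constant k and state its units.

0.001662 min⁻¹

Step 1: rate = k[H₂O₂]^1, so k = rate / [H₂O₂]^1.
Step 2: k = 0.00261 / (1.57)^1 = 0.00261 / 1.57.
Step 3: k = 0.001662 min⁻¹.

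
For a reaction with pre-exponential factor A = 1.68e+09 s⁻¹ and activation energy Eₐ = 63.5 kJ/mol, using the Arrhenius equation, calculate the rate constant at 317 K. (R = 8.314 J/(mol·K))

5.77e-02 s⁻¹

Step 1: Use the Arrhenius equation: k = A × exp(-Eₐ/RT)
Step 2: Convert Eₐ to J/mol: 63.5 kJ/mol = 63500 J/mol
Step 3: Calculate the exponent: -Eₐ/(RT) = -63500/(8.314 × 317) = -24.09375
Step 4: k = 1.68e+09 × exp(-24.09375)
Step 5: k = 1.68e+09 × 3.43730e-11 = 5.7747e-02 s⁻¹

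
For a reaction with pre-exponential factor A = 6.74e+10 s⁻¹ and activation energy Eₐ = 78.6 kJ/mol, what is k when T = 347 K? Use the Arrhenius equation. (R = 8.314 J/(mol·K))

9.92e-02 s⁻¹

Step 1: Use the Arrhenius equation: k = A × exp(-Eₐ/RT)
Step 2: Convert Eₐ to J/mol: 78.6 kJ/mol = 78600 J/mol
Step 3: Calculate the exponent: -Eₐ/(RT) = -78600/(8.314 × 347) = -27.24476
Step 4: k = 6.74e+10 × exp(-27.24476)
Step 5: k = 6.74e+10 × 1.47147e-12 = 9.9177e-02 s⁻¹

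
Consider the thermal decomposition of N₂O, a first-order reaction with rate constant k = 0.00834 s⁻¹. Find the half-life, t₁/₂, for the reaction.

83.11 s

Step 1: For a first-order reaction, t₁/₂ = ln(2)/k
Step 2: t₁/₂ = ln(2)/0.00834
Step 3: t₁/₂ = 0.6931/0.00834 = 83.11 s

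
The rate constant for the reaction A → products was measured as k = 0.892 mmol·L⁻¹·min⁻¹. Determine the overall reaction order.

zeroth order (0)

Step 1: The units of k for an nth-order reaction are (concentration)^(1-n)·(time)⁻¹.
Step 2: Here k has units mmol·L⁻¹·min⁻¹, so the concentration exponent is 1.
Step 3: 1 - n = 1 ⇒ n = 0. The reaction is zeroth order.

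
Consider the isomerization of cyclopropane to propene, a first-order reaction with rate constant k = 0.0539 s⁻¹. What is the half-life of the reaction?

12.86 s

Step 1: For a first-order reaction, t₁/₂ = ln(2)/k
Step 2: t₁/₂ = ln(2)/0.0539
Step 3: t₁/₂ = 0.6931/0.0539 = 12.86 s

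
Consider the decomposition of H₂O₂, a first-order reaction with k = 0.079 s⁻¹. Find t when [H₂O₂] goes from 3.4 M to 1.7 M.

8.774 s

Step 1: For first-order: t = ln([H₂O₂]₀/[H₂O₂])/k
Step 2: t = ln(3.4/1.7)/0.079
Step 3: t = ln(2)/0.079
Step 4: t = 0.6931/0.079 = 8.774 s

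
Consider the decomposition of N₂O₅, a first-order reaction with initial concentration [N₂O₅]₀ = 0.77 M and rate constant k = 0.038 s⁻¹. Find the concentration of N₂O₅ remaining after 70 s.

0.05386 M

Step 1: For a first-order reaction: [N₂O₅] = [N₂O₅]₀ × e^(-kt)
Step 2: [N₂O₅] = 0.77 × e^(-0.038 × 70)
Step 3: [N₂O₅] = 0.77 × e^(-2.66)
Step 4: [N₂O₅] = 0.77 × 0.0699482 = 0.05386 M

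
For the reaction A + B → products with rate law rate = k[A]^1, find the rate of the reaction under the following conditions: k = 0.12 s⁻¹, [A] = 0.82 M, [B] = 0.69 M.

0.0984 M/s

Step 1: The rate law is rate = k[A]^1
Step 2: Note that the rate does not depend on [B] (zero order in B).
Step 3: rate = 0.12 × (0.82)^1 = 0.0984 M/s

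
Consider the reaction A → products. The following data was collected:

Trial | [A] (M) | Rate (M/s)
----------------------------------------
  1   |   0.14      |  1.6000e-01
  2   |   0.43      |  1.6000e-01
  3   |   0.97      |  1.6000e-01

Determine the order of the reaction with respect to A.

zeroth order (0)

Step 1: Compare trials - when concentration changes, rate stays constant.
Step 2: rate₂/rate₁ = 1.6000e-01/1.6000e-01 = 1
Step 3: [A]₂/[A]₁ = 0.43/0.14 = 3.071
Step 4: Since rate ratio ≈ (conc ratio)^0, the reaction is zeroth order.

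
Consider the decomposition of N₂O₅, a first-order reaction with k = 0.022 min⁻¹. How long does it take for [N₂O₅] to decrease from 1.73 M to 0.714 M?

40.23 min

Step 1: For first-order: t = ln([N₂O₅]₀/[N₂O₅])/k
Step 2: t = ln(1.73/0.714)/0.022
Step 3: t = ln(2.423)/0.022
Step 4: t = 0.885/0.022 = 40.23 min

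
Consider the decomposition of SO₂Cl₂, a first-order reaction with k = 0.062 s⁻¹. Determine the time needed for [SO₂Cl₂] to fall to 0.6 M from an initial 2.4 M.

22.36 s

Step 1: For first-order: t = ln([SO₂Cl₂]₀/[SO₂Cl₂])/k
Step 2: t = ln(2.4/0.6)/0.062
Step 3: t = ln(4)/0.062
Step 4: t = 1.386/0.062 = 22.36 s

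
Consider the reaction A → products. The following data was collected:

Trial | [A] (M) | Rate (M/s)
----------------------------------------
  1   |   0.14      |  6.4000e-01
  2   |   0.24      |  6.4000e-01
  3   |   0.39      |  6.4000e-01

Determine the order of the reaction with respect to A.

zeroth order (0)

Step 1: Compare trials - when concentration changes, rate stays constant.
Step 2: rate₂/rate₁ = 6.4000e-01/6.4000e-01 = 1
Step 3: [A]₂/[A]₁ = 0.24/0.14 = 1.714
Step 4: Since rate ratio ≈ (conc ratio)^0, the reaction is zeroth order.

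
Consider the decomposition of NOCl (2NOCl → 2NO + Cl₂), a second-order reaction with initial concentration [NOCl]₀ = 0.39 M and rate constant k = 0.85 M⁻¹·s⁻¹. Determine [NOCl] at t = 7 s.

0.1175 M

Step 1: For a second-order reaction: 1/[NOCl] = 1/[NOCl]₀ + kt
Step 2: 1/[NOCl] = 1/0.39 + 0.85 × 7
Step 3: 1/[NOCl] = 2.564 + 5.95 = 8.514
Step 4: [NOCl] = 1/8.514 = 0.1175 M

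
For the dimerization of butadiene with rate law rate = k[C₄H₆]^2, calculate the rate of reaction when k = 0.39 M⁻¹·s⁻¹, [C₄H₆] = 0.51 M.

0.1014 M/s

Step 1: Identify the rate law: rate = k[C₄H₆]^2
Step 2: Substitute values: rate = 0.39 × (0.51)^2
Step 3: Calculate: rate = 0.39 × 0.2601 = 0.101439 M/s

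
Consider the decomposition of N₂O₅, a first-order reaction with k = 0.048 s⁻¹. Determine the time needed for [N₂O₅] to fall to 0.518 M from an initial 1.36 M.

20.11 s

Step 1: For first-order: t = ln([N₂O₅]₀/[N₂O₅])/k
Step 2: t = ln(1.36/0.518)/0.048
Step 3: t = ln(2.625)/0.048
Step 4: t = 0.9653/0.048 = 20.11 s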